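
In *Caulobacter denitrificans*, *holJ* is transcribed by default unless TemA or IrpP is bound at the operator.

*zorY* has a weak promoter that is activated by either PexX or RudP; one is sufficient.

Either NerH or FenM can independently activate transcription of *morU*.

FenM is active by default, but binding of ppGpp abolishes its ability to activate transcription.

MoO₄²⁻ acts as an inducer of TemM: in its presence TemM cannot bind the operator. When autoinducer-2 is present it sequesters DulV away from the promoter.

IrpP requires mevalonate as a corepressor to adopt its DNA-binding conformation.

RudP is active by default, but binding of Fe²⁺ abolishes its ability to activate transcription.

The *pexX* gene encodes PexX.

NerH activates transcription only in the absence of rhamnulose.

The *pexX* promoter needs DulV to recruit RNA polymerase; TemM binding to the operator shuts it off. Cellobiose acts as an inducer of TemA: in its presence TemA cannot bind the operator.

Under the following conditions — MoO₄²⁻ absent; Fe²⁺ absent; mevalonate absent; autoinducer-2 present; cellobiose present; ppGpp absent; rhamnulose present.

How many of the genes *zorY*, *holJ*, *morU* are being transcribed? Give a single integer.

Autoinducer-2 is present, so DulV is inactive.
MoO₄²⁻ is absent, so TemM is active.
With repressor TemM bound, *pexX* is not transcribed.
So PexX is not produced.
Fe²⁺ is absent, so RudP is active.
Activator RudP is present, so *zorY* is transcribed.
→ *zorY* is ON.
Cellobiose is present, so TemA is inactive.
Mevalonate is absent, so IrpP is inactive.
With no repressor bound, *holJ* is transcribed.
→ *holJ* is ON.
Rhamnulose is present, so NerH is inactive.
ppGpp is absent, so FenM is active.
Activator FenM is present, so *morU* is transcribed.
→ *morU* is ON.
3 of the 3 genes are transcribed.

3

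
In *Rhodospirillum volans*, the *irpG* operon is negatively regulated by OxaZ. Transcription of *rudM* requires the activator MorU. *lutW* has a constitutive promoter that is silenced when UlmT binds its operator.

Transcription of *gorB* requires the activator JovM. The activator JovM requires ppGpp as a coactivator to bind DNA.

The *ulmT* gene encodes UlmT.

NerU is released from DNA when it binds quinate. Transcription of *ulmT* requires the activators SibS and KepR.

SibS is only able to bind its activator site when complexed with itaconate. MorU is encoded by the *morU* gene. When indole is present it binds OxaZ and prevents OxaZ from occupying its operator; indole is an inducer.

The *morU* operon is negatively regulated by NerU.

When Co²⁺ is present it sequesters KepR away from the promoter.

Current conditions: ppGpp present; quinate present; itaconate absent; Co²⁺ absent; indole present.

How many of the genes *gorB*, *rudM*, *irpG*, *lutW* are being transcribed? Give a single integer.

4

ppGpp is present, so JovM is active.
No repressor is bound and JovM is active, so *gorB* is transcribed.
→ *gorB* is ON.
Quinate is present, so NerU is inactive.
With no repressor bound, *morU* is transcribed.
So MorU is produced and active.
No repressor is bound and MorU is active, so *rudM* is transcribed.
→ *rudM* is ON.
Indole is present, so OxaZ is inactive.
With no repressor bound, *irpG* is transcribed.
→ *irpG* is ON.
Itaconate is absent, so SibS is inactive.
Co²⁺ is absent, so KepR is active.
Required activator SibS is absent, so *ulmT* is not transcribed.
So UlmT is not produced.
With no repressor bound, *lutW* is transcribed.
→ *lutW* is ON.
4 of the 4 genes are transcribed.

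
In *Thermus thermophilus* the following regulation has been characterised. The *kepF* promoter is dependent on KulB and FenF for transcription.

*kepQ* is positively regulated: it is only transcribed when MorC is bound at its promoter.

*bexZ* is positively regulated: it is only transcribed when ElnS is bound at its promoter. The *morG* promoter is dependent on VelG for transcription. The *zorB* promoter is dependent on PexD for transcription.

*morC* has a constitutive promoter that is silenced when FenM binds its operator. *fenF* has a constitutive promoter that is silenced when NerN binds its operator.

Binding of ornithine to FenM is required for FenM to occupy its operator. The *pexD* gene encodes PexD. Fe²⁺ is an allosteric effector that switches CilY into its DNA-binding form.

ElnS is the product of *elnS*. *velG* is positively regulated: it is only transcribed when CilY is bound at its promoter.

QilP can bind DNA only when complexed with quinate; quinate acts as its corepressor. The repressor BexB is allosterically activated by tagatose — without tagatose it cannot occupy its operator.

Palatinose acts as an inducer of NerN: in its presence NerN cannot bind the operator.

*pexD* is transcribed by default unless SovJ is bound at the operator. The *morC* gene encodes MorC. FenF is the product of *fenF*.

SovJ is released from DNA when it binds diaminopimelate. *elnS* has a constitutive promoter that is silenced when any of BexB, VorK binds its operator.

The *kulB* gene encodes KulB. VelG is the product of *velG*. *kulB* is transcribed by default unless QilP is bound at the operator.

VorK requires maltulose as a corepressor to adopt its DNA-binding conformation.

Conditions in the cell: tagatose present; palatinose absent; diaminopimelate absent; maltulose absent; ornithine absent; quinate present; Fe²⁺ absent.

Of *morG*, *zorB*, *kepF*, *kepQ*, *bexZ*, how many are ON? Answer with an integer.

Fe²⁺ is absent, so CilY is inactive.
Required activator CilY is absent, so *velG* is not transcribed.
So VelG is not produced.
Required activator VelG is absent, so *morG* is not transcribed.
→ *morG* is OFF.
Diaminopimelate is absent, so SovJ is active.
With repressor SovJ bound, *pexD* is not transcribed.
So PexD is not produced.
Required activator PexD is absent, so *zorB* is not transcribed.
→ *zorB* is OFF.
Quinate is present, so QilP is active.
With repressor QilP bound, *kulB* is not transcribed.
So KulB is not produced.
Palatinose is absent, so NerN is active.
With repressor NerN bound, *fenF* is not transcribed.
So FenF is not produced.
Required activator KulB is absent, so *kepF* is not transcribed.
→ *kepF* is OFF.
Ornithine is absent, so FenM is inactive.
With no repressor bound, *morC* is transcribed.
So MorC is produced and active.
No repressor is bound and MorC is active, so *kepQ* is transcribed.
→ *kepQ* is ON.
Tagatose is present, so BexB is active.
Maltulose is absent, so VorK is inactive.
With repressor BexB bound, *elnS* is not transcribed.
So ElnS is not produced.
Required activator ElnS is absent, so *bexZ* is not transcribed.
→ *bexZ* is OFF.
1 of the 5 genes is transcribed.

1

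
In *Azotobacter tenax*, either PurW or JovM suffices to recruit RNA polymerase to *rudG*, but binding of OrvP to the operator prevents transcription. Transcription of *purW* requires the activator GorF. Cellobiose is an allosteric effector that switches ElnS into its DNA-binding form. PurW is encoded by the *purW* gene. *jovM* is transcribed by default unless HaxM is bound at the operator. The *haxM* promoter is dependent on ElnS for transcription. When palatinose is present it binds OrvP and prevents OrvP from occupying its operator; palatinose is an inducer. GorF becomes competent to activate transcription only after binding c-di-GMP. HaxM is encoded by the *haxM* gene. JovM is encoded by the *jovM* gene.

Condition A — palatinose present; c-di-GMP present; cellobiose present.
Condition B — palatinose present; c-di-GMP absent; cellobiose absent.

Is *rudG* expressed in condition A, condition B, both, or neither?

both

Condition A:
Palatinose is present, so OrvP is inactive.
c-di-GMP is present, so GorF is active.
No repressor is bound and GorF is active, so *purW* is transcribed.
So PurW is produced and active.
Cellobiose is present, so ElnS is active.
No repressor is bound and ElnS is active, so *haxM* is transcribed.
So HaxM is produced and active.
With repressor HaxM bound, *jovM* is not transcribed.
So JovM is not produced.
Activator PurW is present, so *rudG* is transcribed.
→ *rudG* is ON in A.
Condition B:
Palatinose is present, so OrvP is inactive.
c-di-GMP is absent, so GorF is inactive.
Required activator GorF is absent, so *purW* is not transcribed.
So PurW is not produced.
Cellobiose is absent, so ElnS is inactive.
Required activator ElnS is absent, so *haxM* is not transcribed.
So HaxM is not produced.
With no repressor bound, *jovM* is transcribed.
So JovM is produced and active.
Activator JovM is present, so *rudG* is transcribed.
→ *rudG* is ON in B.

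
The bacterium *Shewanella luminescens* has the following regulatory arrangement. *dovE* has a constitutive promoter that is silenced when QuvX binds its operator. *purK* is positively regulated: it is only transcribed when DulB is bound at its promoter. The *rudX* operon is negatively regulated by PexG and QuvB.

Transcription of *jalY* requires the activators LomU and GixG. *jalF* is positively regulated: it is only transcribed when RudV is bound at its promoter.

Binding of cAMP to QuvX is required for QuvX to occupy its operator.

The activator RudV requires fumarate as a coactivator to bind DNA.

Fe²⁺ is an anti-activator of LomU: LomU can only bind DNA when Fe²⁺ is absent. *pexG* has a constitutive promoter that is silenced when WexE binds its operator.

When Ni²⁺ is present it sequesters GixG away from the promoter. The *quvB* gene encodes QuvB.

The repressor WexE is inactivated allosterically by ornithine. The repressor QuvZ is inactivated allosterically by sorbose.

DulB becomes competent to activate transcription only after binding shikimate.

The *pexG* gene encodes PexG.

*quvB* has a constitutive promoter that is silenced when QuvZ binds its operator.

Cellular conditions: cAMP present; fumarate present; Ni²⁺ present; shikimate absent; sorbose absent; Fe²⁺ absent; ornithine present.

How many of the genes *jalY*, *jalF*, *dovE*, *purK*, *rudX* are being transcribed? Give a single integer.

Fe²⁺ is absent, so LomU is active.
Ni²⁺ is present, so GixG is inactive.
Required activator GixG is absent, so *jalY* is not transcribed.
→ *jalY* is OFF.
Fumarate is present, so RudV is active.
No repressor is bound and RudV is active, so *jalF* is transcribed.
→ *jalF* is ON.
cAMP is present, so QuvX is active.
With repressor QuvX bound, *dovE* is not transcribed.
→ *dovE* is OFF.
Shikimate is absent, so DulB is inactive.
Required activator DulB is absent, so *purK* is not transcribed.
→ *purK* is OFF.
Ornithine is present, so WexE is inactive.
With no repressor bound, *pexG* is transcribed.
So PexG is produced and active.
Sorbose is absent, so QuvZ is active.
With repressor QuvZ bound, *quvB* is not transcribed.
So QuvB is not produced.
With repressor PexG bound, *rudX* is not transcribed.
→ *rudX* is OFF.
1 of the 5 genes is transcribed.

1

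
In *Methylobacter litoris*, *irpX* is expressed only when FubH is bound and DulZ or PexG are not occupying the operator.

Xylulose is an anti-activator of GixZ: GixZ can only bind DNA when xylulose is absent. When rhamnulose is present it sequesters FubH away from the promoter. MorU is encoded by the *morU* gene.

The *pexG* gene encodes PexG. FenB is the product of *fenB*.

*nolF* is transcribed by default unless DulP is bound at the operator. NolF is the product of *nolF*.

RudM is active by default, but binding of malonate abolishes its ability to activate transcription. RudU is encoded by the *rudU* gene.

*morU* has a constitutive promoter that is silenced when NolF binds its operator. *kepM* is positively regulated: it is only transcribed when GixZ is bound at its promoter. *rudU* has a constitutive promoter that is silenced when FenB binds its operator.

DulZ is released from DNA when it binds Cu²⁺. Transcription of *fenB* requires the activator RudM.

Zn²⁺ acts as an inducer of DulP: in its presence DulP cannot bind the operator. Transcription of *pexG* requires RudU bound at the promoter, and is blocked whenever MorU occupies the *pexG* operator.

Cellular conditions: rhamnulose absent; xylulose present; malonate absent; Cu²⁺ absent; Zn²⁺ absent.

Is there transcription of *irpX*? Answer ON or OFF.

Rhamnulose is absent, so FubH is active.
Cu²⁺ is absent, so DulZ is active.
Zn²⁺ is absent, so DulP is active.
With repressor DulP bound, *nolF* is not transcribed.
So NolF is not produced.
With no repressor bound, *morU* is transcribed.
So MorU is produced and active.
Malonate is absent, so RudM is active.
No repressor is bound and RudM is active, so *fenB* is transcribed.
So FenB is produced and active.
With repressor FenB bound, *rudU* is not transcribed.
So RudU is not produced.
With repressor MorU bound, *pexG* is not transcribed.
So PexG is not produced.
With repressor DulZ bound, *irpX* is not transcribed.

OFF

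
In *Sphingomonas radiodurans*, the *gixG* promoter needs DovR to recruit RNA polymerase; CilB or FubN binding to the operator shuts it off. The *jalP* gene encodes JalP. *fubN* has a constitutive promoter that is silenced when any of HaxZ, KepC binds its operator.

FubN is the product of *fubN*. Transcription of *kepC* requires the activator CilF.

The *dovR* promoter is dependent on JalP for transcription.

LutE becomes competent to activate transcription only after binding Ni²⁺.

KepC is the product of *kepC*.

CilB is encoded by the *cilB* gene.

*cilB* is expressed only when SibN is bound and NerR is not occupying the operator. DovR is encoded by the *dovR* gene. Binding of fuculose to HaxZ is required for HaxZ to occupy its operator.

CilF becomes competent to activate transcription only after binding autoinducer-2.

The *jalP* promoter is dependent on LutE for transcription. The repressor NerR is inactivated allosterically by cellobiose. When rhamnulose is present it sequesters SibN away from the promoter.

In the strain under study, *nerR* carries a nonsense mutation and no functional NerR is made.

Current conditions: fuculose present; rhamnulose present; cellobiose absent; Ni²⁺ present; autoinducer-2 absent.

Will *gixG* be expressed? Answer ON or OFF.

ON

NerR is non-functional in this strain, so it has no effect.
Rhamnulose is present, so SibN is inactive.
Required activator SibN is absent, so *cilB* is not transcribed.
So CilB is not produced.
Fuculose is present, so HaxZ is active.
Autoinducer-2 is absent, so CilF is inactive.
Required activator CilF is absent, so *kepC* is not transcribed.
So KepC is not produced.
With repressor HaxZ bound, *fubN* is not transcribed.
So FubN is not produced.
Ni²⁺ is present, so LutE is active.
No repressor is bound and LutE is active, so *jalP* is transcribed.
So JalP is produced and active.
No repressor is bound and JalP is active, so *dovR* is transcribed.
So DovR is produced and active.
No repressor is bound and DovR is active, so *gixG* is transcribed.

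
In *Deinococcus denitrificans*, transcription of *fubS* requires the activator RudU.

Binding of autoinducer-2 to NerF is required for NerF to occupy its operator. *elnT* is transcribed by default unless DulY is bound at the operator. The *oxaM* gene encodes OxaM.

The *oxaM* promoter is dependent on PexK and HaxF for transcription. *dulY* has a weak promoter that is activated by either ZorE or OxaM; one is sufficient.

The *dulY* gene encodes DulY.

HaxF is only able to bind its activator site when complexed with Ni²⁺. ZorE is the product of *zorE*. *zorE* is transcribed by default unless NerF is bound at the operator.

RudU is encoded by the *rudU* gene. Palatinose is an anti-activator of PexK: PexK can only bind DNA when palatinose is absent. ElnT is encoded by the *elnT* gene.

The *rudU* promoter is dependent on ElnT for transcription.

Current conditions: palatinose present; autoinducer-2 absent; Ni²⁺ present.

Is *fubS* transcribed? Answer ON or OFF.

OFF

Autoinducer-2 is absent, so NerF is inactive.
With no repressor bound, *zorE* is transcribed.
So ZorE is produced and active.
Palatinose is present, so PexK is inactive.
Ni²⁺ is present, so HaxF is active.
Required activator PexK is absent, so *oxaM* is not transcribed.
So OxaM is not produced.
Activator ZorE is present, so *dulY* is transcribed.
So DulY is produced and active.
With repressor DulY bound, *elnT* is not transcribed.
So ElnT is not produced.
Required activator ElnT is absent, so *rudU* is not transcribed.
So RudU is not produced.
Required activator RudU is absent, so *fubS* is not transcribed.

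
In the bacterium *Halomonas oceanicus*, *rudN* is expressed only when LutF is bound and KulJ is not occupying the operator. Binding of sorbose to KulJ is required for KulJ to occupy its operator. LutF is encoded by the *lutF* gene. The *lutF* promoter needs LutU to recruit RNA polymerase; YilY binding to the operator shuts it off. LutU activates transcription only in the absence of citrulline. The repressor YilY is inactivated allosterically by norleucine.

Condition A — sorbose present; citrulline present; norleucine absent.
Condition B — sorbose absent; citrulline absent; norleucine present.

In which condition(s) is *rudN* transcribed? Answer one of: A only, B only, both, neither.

Condition A:
Sorbose is present, so KulJ is active.
Citrulline is present, so LutU is inactive.
Norleucine is absent, so YilY is active.
With repressor YilY bound, *lutF* is not transcribed.
So LutF is not produced.
With repressor KulJ bound, *rudN* is not transcribed.
→ *rudN* is OFF in A.
Condition B:
Sorbose is absent, so KulJ is inactive.
Citrulline is absent, so LutU is active.
Norleucine is present, so YilY is inactive.
No repressor is bound and LutU is active, so *lutF* is transcribed.
So LutF is produced and active.
No repressor is bound and LutF is active, so *rudN* is transcribed.
→ *rudN* is ON in B.

B only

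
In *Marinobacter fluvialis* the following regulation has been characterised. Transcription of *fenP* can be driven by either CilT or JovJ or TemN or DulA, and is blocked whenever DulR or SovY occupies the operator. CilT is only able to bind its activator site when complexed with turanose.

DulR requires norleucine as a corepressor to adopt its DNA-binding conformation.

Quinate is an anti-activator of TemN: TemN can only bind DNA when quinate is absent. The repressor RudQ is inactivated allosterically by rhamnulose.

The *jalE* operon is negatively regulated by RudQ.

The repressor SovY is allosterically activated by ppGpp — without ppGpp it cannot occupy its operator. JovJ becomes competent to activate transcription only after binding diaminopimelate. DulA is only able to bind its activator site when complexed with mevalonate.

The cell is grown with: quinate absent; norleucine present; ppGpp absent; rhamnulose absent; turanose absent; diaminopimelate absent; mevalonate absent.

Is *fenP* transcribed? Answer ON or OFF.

Turanose is absent, so CilT is inactive.
Norleucine is present, so DulR is active.
Diaminopimelate is absent, so JovJ is inactive.
Quinate is absent, so TemN is active.
ppGpp is absent, so SovY is inactive.
Mevalonate is absent, so DulA is inactive.
With repressor DulR bound, *fenP* is not transcribed.

OFF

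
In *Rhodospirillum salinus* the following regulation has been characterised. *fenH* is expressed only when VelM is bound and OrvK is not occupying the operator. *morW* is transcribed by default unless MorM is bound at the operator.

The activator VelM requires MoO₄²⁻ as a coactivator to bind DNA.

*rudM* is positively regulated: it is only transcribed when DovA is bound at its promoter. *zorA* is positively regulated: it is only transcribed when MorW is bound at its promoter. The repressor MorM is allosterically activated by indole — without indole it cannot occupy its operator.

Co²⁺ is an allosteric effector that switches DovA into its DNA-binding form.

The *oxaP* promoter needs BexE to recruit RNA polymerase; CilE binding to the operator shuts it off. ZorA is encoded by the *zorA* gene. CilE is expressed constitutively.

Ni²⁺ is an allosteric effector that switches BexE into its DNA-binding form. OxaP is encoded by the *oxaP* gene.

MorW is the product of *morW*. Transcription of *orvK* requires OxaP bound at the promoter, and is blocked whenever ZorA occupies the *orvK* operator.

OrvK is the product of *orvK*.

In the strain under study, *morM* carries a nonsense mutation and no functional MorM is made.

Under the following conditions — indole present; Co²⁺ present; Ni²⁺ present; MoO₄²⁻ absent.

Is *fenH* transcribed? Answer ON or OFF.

MoO₄²⁻ is absent, so VelM is inactive.
MorM is non-functional in this strain, so it has no effect.
With no repressor bound, *morW* is transcribed.
So MorW is produced and active.
No repressor is bound and MorW is active, so *zorA* is transcribed.
So ZorA is produced and active.
CilE is produced constitutively and is active.
Ni²⁺ is present, so BexE is active.
With repressor CilE bound, *oxaP* is not transcribed.
So OxaP is not produced.
With repressor ZorA bound, *orvK* is not transcribed.
So OrvK is not produced.
Required activator VelM is absent, so *fenH* is not transcribed.

OFF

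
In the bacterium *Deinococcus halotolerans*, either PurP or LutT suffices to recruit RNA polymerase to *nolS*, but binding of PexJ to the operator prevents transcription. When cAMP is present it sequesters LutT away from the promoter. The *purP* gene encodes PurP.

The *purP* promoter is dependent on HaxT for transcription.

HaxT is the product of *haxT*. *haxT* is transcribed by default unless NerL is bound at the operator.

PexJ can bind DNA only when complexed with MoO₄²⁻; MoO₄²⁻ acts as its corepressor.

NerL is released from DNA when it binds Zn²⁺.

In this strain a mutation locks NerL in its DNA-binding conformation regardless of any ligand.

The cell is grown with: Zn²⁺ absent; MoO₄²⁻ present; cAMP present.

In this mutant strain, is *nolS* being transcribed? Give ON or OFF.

OFF

NerL is constitutively active in this strain.
With repressor NerL bound, *haxT* is not transcribed.
So HaxT is not produced.
Required activator HaxT is absent, so *purP* is not transcribed.
So PurP is not produced.
MoO₄²⁻ is present, so PexJ is active.
cAMP is present, so LutT is inactive.
With repressor PexJ bound, *nolS* is not transcribed.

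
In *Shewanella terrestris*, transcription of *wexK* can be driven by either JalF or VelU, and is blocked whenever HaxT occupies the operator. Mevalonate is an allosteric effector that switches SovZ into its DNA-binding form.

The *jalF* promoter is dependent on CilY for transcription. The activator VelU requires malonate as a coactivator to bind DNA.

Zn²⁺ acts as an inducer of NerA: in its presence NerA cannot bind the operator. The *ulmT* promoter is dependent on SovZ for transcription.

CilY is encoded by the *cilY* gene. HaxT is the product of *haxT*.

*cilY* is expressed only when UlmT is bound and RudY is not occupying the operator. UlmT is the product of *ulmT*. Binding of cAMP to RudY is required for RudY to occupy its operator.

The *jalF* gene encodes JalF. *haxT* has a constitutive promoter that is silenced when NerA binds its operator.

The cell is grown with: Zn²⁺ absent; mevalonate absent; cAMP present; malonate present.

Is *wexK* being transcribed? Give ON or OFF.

Mevalonate is absent, so SovZ is inactive.
Required activator SovZ is absent, so *ulmT* is not transcribed.
So UlmT is not produced.
cAMP is present, so RudY is active.
With repressor RudY bound, *cilY* is not transcribed.
So CilY is not produced.
Required activator CilY is absent, so *jalF* is not transcribed.
So JalF is not produced.
Malonate is present, so VelU is active.
Zn²⁺ is absent, so NerA is active.
With repressor NerA bound, *haxT* is not transcribed.
So HaxT is not produced.
Activator VelU is present, so *wexK* is transcribed.

ON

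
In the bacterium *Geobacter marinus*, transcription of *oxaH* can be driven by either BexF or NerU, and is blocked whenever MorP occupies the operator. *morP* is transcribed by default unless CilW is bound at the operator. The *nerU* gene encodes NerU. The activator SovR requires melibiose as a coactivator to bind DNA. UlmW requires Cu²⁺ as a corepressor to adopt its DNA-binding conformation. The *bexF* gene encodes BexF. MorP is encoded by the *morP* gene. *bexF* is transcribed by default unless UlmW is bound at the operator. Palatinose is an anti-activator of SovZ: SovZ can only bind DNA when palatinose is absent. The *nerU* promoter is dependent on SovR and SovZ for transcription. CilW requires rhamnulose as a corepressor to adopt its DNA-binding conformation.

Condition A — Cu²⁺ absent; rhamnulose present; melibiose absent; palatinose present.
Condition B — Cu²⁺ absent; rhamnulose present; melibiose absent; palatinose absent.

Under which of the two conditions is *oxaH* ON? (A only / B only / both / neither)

both

Condition A:
Cu²⁺ is absent, so UlmW is inactive.
With no repressor bound, *bexF* is transcribed.
So BexF is produced and active.
Rhamnulose is present, so CilW is active.
With repressor CilW bound, *morP* is not transcribed.
So MorP is not produced.
Melibiose is absent, so SovR is inactive.
Palatinose is present, so SovZ is inactive.
Required activator SovR is absent, so *nerU* is not transcribed.
So NerU is not produced.
Activator BexF is present, so *oxaH* is transcribed.
→ *oxaH* is ON in A.
Condition B:
Cu²⁺ is absent, so UlmW is inactive.
With no repressor bound, *bexF* is transcribed.
So BexF is produced and active.
Rhamnulose is present, so CilW is active.
With repressor CilW bound, *morP* is not transcribed.
So MorP is not produced.
Melibiose is absent, so SovR is inactive.
Palatinose is absent, so SovZ is active.
Required activator SovR is absent, so *nerU* is not transcribed.
So NerU is not produced.
Activator BexF is present, so *oxaH* is transcribed.
→ *oxaH* is ON in B.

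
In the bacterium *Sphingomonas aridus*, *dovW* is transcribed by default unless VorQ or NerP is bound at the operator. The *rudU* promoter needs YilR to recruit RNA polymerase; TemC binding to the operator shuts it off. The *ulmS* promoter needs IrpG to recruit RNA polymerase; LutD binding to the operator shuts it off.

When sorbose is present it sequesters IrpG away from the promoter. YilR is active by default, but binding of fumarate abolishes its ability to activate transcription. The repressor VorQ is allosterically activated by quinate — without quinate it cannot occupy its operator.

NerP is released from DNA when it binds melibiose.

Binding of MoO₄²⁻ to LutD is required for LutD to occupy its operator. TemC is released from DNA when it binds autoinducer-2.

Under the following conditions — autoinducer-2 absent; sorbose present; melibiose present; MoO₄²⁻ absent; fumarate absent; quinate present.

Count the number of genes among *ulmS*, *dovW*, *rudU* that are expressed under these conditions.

MoO₄²⁻ is absent, so LutD is inactive.
Sorbose is present, so IrpG is inactive.
Required activator IrpG is absent, so *ulmS* is not transcribed.
→ *ulmS* is OFF.
Quinate is present, so VorQ is active.
Melibiose is present, so NerP is inactive.
With repressor VorQ bound, *dovW* is not transcribed.
→ *dovW* is OFF.
Fumarate is absent, so YilR is active.
Autoinducer-2 is absent, so TemC is active.
With repressor TemC bound, *rudU* is not transcribed.
→ *rudU* is OFF.
0 of the 3 genes are transcribed.

0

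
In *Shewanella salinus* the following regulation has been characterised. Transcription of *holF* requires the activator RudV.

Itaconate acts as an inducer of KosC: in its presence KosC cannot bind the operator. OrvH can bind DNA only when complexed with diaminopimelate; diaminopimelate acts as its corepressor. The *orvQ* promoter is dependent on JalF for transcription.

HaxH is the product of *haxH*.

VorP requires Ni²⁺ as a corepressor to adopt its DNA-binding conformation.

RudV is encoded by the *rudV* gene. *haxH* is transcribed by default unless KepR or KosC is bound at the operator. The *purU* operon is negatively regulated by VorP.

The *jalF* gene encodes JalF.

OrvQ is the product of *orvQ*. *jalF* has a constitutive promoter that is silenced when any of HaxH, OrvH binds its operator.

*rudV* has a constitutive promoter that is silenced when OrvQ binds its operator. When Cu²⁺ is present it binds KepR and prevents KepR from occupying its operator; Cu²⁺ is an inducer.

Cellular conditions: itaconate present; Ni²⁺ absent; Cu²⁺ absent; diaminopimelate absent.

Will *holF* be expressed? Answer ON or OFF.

OFF

Cu²⁺ is absent, so KepR is active.
Itaconate is present, so KosC is inactive.
With repressor KepR bound, *haxH* is not transcribed.
So HaxH is not produced.
Diaminopimelate is absent, so OrvH is inactive.
With no repressor bound, *jalF* is transcribed.
So JalF is produced and active.
No repressor is bound and JalF is active, so *orvQ* is transcribed.
So OrvQ is produced and active.
With repressor OrvQ bound, *rudV* is not transcribed.
So RudV is not produced.
Required activator RudV is absent, so *holF* is not transcribed.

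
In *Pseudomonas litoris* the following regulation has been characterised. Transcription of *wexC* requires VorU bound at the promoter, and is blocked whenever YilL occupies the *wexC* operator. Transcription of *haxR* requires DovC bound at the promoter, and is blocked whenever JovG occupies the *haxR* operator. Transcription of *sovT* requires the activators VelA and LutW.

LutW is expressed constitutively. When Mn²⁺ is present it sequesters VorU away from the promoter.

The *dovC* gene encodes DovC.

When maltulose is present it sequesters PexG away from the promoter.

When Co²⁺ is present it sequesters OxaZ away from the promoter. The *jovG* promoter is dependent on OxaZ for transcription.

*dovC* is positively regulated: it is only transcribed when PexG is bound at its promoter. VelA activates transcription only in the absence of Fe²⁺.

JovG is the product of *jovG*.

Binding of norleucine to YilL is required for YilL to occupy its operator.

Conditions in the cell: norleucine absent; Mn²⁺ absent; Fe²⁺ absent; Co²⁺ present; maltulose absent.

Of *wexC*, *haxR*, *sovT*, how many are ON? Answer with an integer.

3

Mn²⁺ is absent, so VorU is active.
Norleucine is absent, so YilL is inactive.
No repressor is bound and VorU is active, so *wexC* is transcribed.
→ *wexC* is ON.
Maltulose is absent, so PexG is active.
No repressor is bound and PexG is active, so *dovC* is transcribed.
So DovC is produced and active.
Co²⁺ is present, so OxaZ is inactive.
Required activator OxaZ is absent, so *jovG* is not transcribed.
So JovG is not produced.
No repressor is bound and DovC is active, so *haxR* is transcribed.
→ *haxR* is ON.
Fe²⁺ is absent, so VelA is active.
LutW is produced constitutively and is active.
No repressor is bound and VelA and LutW are active, so *sovT* is transcribed.
→ *sovT* is ON.
3 of the 3 genes are transcribed.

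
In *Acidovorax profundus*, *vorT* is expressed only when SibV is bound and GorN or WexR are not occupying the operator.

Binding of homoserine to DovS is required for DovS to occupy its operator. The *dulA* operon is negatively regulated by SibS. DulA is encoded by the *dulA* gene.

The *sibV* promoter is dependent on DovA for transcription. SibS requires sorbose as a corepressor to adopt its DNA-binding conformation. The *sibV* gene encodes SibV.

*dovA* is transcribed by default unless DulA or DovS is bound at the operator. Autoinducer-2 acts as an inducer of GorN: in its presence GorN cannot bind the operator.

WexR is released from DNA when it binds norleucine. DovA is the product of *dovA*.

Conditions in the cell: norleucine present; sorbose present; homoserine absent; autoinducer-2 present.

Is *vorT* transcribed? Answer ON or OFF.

ON

Autoinducer-2 is present, so GorN is inactive.
Sorbose is present, so SibS is active.
With repressor SibS bound, *dulA* is not transcribed.
So DulA is not produced.
Homoserine is absent, so DovS is inactive.
With no repressor bound, *dovA* is transcribed.
So DovA is produced and active.
No repressor is bound and DovA is active, so *sibV* is transcribed.
So SibV is produced and active.
Norleucine is present, so WexR is inactive.
No repressor is bound and SibV is active, so *vorT* is transcribed.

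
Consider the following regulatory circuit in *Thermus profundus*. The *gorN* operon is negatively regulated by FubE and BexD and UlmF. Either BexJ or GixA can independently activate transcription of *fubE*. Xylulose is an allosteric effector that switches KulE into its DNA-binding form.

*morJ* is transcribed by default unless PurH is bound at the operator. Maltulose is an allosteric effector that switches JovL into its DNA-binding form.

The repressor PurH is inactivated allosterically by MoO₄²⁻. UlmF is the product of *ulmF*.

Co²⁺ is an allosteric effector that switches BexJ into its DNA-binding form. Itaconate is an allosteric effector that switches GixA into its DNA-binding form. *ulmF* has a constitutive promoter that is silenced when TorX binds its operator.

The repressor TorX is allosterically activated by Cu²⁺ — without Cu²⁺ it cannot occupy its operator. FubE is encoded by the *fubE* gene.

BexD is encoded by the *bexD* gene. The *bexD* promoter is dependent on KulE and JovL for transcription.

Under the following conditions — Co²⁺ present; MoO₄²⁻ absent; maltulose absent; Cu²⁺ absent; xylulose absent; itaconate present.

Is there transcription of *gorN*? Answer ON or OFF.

Co²⁺ is present, so BexJ is active.
Itaconate is present, so GixA is active.
Activator BexJ is present, so *fubE* is transcribed.
So FubE is produced and active.
Xylulose is absent, so KulE is inactive.
Maltulose is absent, so JovL is inactive.
Required activator KulE is absent, so *bexD* is not transcribed.
So BexD is not produced.
Cu²⁺ is absent, so TorX is inactive.
With no repressor bound, *ulmF* is transcribed.
So UlmF is produced and active.
With repressor FubE bound, *gorN* is not transcribed.

OFF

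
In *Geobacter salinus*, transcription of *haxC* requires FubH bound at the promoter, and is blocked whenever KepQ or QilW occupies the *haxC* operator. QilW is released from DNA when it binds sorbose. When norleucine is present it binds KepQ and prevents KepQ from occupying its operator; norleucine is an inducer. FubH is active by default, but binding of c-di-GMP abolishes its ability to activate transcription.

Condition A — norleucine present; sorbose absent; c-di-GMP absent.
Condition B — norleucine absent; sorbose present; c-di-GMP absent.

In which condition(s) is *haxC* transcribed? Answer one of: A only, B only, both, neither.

neither

Condition A:
Norleucine is present, so KepQ is inactive.
Sorbose is absent, so QilW is active.
c-di-GMP is absent, so FubH is active.
With repressor QilW bound, *haxC* is not transcribed.
→ *haxC* is OFF in A.
Condition B:
Norleucine is absent, so KepQ is active.
Sorbose is present, so QilW is inactive.
c-di-GMP is absent, so FubH is active.
With repressor KepQ bound, *haxC* is not transcribed.
→ *haxC* is OFF in B.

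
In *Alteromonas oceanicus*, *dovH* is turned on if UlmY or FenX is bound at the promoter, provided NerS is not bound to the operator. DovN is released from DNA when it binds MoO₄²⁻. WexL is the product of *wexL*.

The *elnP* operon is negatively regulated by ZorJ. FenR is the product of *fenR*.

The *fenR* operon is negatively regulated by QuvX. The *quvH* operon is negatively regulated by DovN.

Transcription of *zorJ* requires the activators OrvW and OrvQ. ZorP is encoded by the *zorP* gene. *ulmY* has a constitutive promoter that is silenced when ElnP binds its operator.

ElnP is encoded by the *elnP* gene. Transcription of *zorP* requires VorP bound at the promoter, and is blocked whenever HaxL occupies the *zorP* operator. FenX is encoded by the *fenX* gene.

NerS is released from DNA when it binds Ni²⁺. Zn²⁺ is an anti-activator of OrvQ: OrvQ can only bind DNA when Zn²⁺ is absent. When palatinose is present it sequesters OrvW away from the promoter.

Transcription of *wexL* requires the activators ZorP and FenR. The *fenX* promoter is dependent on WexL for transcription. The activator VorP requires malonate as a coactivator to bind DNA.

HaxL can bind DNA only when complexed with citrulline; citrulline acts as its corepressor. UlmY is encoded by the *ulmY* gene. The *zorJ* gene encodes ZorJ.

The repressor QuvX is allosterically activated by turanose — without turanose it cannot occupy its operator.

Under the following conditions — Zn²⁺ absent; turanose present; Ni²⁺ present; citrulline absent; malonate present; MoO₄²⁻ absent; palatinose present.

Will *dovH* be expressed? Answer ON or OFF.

Ni²⁺ is present, so NerS is inactive.
Palatinose is present, so OrvW is inactive.
Zn²⁺ is absent, so OrvQ is active.
Required activator OrvW is absent, so *zorJ* is not transcribed.
So ZorJ is not produced.
With no repressor bound, *elnP* is transcribed.
So ElnP is produced and active.
With repressor ElnP bound, *ulmY* is not transcribed.
So UlmY is not produced.
Citrulline is absent, so HaxL is inactive.
Malonate is present, so VorP is active.
No repressor is bound and VorP is active, so *zorP* is transcribed.
So ZorP is produced and active.
Turanose is present, so QuvX is active.
With repressor QuvX bound, *fenR* is not transcribed.
So FenR is not produced.
Required activator FenR is absent, so *wexL* is not transcribed.
So WexL is not produced.
Required activator WexL is absent, so *fenX* is not transcribed.
So FenX is not produced.
No activator is available at the *dovH* promoter, so *dovH* is not transcribed.

OFF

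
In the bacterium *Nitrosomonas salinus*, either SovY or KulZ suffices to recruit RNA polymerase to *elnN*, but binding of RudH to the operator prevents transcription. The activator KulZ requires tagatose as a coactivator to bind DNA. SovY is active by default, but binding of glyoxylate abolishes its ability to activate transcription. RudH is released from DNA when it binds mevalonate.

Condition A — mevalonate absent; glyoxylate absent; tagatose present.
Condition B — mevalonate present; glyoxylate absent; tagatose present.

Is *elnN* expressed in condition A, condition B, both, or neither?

B only

Condition A:
Mevalonate is absent, so RudH is active.
Glyoxylate is absent, so SovY is active.
Tagatose is present, so KulZ is active.
With repressor RudH bound, *elnN* is not transcribed.
→ *elnN* is OFF in A.
Condition B:
Mevalonate is present, so RudH is inactive.
Glyoxylate is absent, so SovY is active.
Tagatose is present, so KulZ is active.
Activator SovY is present, so *elnN* is transcribed.
→ *elnN* is ON in B.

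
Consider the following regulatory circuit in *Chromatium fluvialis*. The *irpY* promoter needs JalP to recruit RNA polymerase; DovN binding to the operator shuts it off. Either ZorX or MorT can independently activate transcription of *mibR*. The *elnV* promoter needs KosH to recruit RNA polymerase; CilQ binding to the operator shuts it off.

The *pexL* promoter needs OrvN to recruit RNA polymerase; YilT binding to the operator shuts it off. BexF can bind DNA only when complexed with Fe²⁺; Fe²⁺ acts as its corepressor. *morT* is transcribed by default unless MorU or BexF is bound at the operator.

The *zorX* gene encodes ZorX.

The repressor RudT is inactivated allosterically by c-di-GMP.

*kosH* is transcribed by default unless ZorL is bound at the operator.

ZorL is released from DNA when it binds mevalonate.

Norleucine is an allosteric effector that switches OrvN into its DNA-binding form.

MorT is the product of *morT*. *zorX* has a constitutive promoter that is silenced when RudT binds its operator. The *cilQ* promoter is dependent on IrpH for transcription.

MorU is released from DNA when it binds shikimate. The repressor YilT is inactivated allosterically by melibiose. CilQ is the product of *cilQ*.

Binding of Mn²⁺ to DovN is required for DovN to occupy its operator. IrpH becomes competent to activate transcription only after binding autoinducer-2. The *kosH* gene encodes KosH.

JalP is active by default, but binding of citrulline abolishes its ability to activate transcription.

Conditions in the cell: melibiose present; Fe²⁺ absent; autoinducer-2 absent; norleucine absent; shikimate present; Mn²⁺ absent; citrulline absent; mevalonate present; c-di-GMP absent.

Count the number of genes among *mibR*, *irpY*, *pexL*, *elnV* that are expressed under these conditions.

3

c-di-GMP is absent, so RudT is active.
With repressor RudT bound, *zorX* is not transcribed.
So ZorX is not produced.
Shikimate is present, so MorU is inactive.
Fe²⁺ is absent, so BexF is inactive.
With no repressor bound, *morT* is transcribed.
So MorT is produced and active.
Activator MorT is present, so *mibR* is transcribed.
→ *mibR* is ON.
Mn²⁺ is absent, so DovN is inactive.
Citrulline is absent, so JalP is active.
No repressor is bound and JalP is active, so *irpY* is transcribed.
→ *irpY* is ON.
Norleucine is absent, so OrvN is inactive.
Melibiose is present, so YilT is inactive.
Required activator OrvN is absent, so *pexL* is not transcribed.
→ *pexL* is OFF.
Mevalonate is present, so ZorL is inactive.
With no repressor bound, *kosH* is transcribed.
So KosH is produced and active.
Autoinducer-2 is absent, so IrpH is inactive.
Required activator IrpH is absent, so *cilQ* is not transcribed.
So CilQ is not produced.
No repressor is bound and KosH is active, so *elnV* is transcribed.
→ *elnV* is ON.
3 of the 4 genes are transcribed.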